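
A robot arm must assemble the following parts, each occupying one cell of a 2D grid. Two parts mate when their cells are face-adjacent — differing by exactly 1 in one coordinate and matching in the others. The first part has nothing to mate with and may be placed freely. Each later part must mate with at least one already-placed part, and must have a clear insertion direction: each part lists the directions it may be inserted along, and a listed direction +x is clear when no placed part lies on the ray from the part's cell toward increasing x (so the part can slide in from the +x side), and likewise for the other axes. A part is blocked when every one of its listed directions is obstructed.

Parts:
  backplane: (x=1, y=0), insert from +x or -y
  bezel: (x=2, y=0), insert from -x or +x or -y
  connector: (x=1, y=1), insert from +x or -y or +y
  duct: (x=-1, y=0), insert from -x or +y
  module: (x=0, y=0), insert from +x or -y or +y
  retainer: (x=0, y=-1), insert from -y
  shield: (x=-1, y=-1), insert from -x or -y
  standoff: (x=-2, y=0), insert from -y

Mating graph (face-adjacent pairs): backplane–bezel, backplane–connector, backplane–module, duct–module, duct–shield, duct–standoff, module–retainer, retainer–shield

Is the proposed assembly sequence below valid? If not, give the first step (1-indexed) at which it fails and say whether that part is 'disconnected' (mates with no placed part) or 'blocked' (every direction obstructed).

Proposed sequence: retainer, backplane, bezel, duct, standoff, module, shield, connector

1. retainer@(0, -1) [-y clear] — {retainer}
2. backplane@(1, 0) — no placed neighbour ⇒ disconnected

Invalid at step 2 (disconnected)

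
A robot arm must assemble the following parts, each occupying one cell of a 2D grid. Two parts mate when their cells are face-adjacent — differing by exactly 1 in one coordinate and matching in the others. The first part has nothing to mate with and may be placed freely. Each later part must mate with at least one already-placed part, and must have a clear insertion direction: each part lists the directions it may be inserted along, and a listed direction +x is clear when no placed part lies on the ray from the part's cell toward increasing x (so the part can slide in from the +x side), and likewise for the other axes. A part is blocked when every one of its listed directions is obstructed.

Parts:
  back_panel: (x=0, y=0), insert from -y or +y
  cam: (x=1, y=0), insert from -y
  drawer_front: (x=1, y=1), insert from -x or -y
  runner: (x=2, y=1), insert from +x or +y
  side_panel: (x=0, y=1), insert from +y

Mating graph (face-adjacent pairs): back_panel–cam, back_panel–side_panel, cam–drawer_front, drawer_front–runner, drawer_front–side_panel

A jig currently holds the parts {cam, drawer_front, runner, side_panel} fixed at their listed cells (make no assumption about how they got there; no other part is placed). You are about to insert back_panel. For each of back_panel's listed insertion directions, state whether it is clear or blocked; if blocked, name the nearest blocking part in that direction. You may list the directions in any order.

-y: ray from back_panel(0, 0) has no placed part ⇒ clear
+y: nearest on ray is side_panel@(0, 1) ⇒ blocked

+y: blocked by side_panel; -y: clear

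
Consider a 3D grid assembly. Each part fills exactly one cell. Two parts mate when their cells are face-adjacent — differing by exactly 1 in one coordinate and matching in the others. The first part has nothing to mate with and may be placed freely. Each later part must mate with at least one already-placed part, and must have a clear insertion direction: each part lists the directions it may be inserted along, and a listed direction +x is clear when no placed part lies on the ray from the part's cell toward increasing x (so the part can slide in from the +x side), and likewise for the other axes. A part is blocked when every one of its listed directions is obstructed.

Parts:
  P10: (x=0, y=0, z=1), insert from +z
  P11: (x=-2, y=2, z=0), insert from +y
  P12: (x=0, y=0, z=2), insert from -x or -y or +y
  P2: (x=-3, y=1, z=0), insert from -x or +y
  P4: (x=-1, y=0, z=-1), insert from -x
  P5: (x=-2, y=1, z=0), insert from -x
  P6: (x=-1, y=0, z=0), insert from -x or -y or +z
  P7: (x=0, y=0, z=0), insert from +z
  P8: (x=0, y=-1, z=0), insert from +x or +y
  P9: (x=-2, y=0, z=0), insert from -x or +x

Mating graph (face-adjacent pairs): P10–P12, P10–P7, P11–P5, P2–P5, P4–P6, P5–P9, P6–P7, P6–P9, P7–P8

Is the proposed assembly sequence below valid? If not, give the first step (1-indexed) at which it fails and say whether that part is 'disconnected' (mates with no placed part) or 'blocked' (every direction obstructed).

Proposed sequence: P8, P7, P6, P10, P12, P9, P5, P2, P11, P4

Valid

1. P8@(0, -1, 0) [+x clear] — {P8}
2. P7@(0, 0, 0) [+z clear] — {P7, P8}
3. P6@(-1, 0, 0) [-x clear] — {P6, P7, P8}
4. P10@(0, 0, 1) [+z clear] — {P10, P6, P7, P8}
5. P12@(0, 0, 2) [-x clear] — {P10, P12, P6, P7, P8}
6. P9@(-2, 0, 0) [-x clear] — {P10, P12, P6, P7, P8, P9}
7. P5@(-2, 1, 0) [-x clear] — {P10, P12, P5, P6, P7, P8, P9}
8. P2@(-3, 1, 0) [-x clear] — {P10, P12, P2, P5, P6, P7, P8, P9}
9. P11@(-2, 2, 0) [+y clear] — {P10, P11, P12, P2, P5, P6, P7, P8, P9}
10. P4@(-1, 0, -1) [-x clear] — {P10, P11, P12, P2, P4, P5, P6, P7, P8, P9}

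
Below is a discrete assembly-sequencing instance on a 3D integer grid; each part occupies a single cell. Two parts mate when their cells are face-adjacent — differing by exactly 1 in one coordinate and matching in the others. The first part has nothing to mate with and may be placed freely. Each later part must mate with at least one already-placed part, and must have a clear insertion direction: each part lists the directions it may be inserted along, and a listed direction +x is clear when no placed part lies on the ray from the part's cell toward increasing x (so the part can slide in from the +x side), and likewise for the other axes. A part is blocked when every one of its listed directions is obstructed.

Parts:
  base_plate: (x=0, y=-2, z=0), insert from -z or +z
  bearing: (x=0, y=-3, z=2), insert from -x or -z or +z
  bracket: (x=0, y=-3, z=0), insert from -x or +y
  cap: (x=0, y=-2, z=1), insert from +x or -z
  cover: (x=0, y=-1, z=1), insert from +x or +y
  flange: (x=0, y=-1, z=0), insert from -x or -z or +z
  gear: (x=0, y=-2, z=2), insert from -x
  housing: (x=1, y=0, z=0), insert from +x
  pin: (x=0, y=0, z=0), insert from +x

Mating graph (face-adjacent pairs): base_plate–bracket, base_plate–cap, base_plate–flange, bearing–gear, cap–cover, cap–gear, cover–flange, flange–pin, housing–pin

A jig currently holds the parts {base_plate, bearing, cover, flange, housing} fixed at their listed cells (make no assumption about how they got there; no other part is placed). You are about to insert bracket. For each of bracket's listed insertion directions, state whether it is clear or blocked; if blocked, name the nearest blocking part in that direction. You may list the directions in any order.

+y: blocked by base_plate; -x: clear

-x: ray from bracket(0, -3, 0) has no placed part ⇒ clear
+y: nearest on ray is base_plate@(0, -2, 0) ⇒ blocked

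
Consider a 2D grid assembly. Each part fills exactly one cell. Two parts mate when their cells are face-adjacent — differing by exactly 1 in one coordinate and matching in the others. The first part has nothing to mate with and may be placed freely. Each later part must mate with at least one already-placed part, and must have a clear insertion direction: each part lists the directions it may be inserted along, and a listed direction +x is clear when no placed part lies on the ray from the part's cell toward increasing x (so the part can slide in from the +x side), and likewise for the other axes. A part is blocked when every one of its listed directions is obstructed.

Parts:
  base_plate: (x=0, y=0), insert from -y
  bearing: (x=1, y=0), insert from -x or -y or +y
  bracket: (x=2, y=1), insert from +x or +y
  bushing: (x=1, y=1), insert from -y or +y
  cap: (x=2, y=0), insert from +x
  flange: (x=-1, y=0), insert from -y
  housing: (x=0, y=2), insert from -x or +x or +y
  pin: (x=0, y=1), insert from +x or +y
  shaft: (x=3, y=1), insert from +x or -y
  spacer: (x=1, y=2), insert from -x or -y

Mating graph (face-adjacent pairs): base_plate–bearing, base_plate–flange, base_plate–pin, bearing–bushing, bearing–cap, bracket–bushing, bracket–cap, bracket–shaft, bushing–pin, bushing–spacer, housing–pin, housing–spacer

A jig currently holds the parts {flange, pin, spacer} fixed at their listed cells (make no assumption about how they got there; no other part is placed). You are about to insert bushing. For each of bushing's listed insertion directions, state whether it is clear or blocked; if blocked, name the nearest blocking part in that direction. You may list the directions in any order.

+y: blocked by spacer; -y: clear

-y: ray from bushing(1, 1) has no placed part ⇒ clear
+y: nearest on ray is spacer@(1, 2) ⇒ blocked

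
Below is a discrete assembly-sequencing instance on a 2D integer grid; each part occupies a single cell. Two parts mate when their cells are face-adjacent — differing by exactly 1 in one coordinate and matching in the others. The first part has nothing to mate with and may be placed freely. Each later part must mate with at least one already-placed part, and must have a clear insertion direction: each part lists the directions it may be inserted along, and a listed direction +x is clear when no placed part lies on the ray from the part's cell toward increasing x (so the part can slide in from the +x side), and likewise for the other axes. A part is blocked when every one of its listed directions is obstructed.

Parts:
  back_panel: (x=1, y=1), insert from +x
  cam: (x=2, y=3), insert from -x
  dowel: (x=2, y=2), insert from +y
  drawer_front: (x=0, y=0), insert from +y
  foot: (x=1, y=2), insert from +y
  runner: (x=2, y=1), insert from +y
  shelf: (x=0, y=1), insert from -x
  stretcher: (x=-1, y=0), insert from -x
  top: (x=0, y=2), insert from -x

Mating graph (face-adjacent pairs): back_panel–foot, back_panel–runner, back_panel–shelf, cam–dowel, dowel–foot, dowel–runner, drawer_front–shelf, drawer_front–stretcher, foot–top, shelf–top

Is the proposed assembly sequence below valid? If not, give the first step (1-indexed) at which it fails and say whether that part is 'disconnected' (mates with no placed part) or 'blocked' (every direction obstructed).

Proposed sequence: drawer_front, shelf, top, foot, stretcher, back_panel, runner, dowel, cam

1. drawer_front@(0, 0) [+y clear] — {drawer_front}
2. shelf@(0, 1) [-x clear] — {drawer_front, shelf}
3. top@(0, 2) [-x clear] — {drawer_front, shelf, top}
4. foot@(1, 2) [+y clear] — {drawer_front, foot, shelf, top}
5. stretcher@(-1, 0) [-x clear] — {drawer_front, foot, shelf, stretcher, top}
6. back_panel@(1, 1) [+x clear] — {back_panel, drawer_front, foot, shelf, stretcher, top}
7. runner@(2, 1) [+y clear] — {back_panel, drawer_front, foot, runner, shelf, stretcher, top}
8. dowel@(2, 2) [+y clear] — {back_panel, dowel, drawer_front, foot, runner, shelf, stretcher, top}
9. cam@(2, 3) [-x clear] — {back_panel, cam, dowel, drawer_front, foot, runner, shelf, stretcher, top}

Valid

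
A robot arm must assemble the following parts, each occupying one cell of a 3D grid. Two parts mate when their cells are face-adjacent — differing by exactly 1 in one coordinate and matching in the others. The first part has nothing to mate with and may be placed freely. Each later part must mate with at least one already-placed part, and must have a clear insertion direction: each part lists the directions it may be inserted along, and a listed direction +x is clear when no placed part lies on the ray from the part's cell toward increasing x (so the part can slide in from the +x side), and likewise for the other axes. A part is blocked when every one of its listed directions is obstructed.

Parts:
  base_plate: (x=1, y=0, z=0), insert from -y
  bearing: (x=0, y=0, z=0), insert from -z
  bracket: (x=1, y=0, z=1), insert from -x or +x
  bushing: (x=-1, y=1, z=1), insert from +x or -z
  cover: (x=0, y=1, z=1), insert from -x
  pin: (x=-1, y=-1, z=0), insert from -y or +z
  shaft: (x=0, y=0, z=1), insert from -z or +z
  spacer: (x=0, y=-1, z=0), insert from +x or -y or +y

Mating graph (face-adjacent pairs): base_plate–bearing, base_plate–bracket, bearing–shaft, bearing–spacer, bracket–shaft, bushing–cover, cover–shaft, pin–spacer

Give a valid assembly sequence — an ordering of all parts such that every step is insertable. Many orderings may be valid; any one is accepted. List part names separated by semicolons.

1. shaft@(0, 0, 1) [-z clear] — {shaft}
2. cover@(0, 1, 1) [-x clear] — {cover, shaft}
3. bracket@(1, 0, 1) [+x clear] — {bracket, cover, shaft}
4. base_plate@(1, 0, 0) [-y clear] — {base_plate, bracket, cover, shaft}
5. bearing@(0, 0, 0) [-z clear] — {base_plate, bearing, bracket, cover, shaft}
6. spacer@(0, -1, 0) [+x clear] — {base_plate, bearing, bracket, cover, shaft, spacer}
7. pin@(-1, -1, 0) [-y clear] — {base_plate, bearing, bracket, cover, pin, shaft, spacer}
8. bushing@(-1, 1, 1) [-z clear] — {base_plate, bearing, bracket, bushing, cover, pin, shaft, spacer}

shaft; cover; bracket; base_plate; bearing; spacer; pin; bushing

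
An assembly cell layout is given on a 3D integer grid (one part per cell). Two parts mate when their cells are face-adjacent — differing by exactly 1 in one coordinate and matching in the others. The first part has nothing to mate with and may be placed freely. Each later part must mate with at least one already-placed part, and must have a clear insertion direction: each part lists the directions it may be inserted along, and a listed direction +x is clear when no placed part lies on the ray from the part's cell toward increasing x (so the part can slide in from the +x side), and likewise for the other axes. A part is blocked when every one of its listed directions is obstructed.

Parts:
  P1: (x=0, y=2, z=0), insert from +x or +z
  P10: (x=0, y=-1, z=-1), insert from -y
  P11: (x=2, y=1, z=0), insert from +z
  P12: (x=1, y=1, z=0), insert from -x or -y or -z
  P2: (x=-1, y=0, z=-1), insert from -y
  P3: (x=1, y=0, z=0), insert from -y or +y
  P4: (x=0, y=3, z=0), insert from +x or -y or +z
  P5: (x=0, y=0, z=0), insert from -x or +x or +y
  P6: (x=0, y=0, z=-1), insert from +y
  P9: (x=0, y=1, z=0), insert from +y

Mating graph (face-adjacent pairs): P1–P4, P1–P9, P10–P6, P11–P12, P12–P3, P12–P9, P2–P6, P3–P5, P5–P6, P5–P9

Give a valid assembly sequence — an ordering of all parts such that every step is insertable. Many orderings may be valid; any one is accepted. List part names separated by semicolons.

P6; P10; P5; P9; P1; P4; P12; P3; P2; P11

1. P6@(0, 0, -1) [+y clear] — {P6}
2. P10@(0, -1, -1) [-y clear] — {P10, P6}
3. P5@(0, 0, 0) [-x clear] — {P10, P5, P6}
4. P9@(0, 1, 0) [+y clear] — {P10, P5, P6, P9}
5. P1@(0, 2, 0) [+x clear] — {P1, P10, P5, P6, P9}
6. P4@(0, 3, 0) [+x clear] — {P1, P10, P4, P5, P6, P9}
7. P12@(1, 1, 0) [-y clear] — {P1, P10, P12, P4, P5, P6, P9}
8. P3@(1, 0, 0) [-y clear] — {P1, P10, P12, P3, P4, P5, P6, P9}
9. P2@(-1, 0, -1) [-y clear] — {P1, P10, P12, P2, P3, P4, P5, P6, P9}
10. P11@(2, 1, 0) [+z clear] — {P1, P10, P11, P12, P2, P3, P4, P5, P6, P9}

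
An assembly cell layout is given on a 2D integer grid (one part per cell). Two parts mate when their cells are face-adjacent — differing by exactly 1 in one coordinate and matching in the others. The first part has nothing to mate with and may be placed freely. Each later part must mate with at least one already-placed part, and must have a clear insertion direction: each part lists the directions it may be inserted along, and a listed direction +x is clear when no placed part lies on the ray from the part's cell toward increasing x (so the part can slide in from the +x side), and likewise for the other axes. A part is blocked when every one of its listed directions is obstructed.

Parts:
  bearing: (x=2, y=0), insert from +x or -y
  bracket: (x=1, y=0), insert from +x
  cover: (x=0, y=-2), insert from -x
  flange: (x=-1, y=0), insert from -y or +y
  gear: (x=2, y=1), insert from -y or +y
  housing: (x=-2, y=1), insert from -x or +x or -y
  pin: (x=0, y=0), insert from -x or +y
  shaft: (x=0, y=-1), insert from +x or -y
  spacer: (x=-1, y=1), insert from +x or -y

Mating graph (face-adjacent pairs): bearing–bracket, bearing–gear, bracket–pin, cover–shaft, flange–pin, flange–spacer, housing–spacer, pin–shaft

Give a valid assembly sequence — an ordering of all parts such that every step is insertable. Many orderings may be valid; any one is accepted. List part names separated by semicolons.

bracket; bearing; pin; flange; shaft; spacer; gear; cover; housing

1. bracket@(1, 0) [+x clear] — {bracket}
2. bearing@(2, 0) [+x clear] — {bearing, bracket}
3. pin@(0, 0) [-x clear] — {bearing, bracket, pin}
4. flange@(-1, 0) [-y clear] — {bearing, bracket, flange, pin}
5. shaft@(0, -1) [+x clear] — {bearing, bracket, flange, pin, shaft}
6. spacer@(-1, 1) [+x clear] — {bearing, bracket, flange, pin, shaft, spacer}
7. gear@(2, 1) [+y clear] — {bearing, bracket, flange, gear, pin, shaft, spacer}
8. cover@(0, -2) [-x clear] — {bearing, bracket, cover, flange, gear, pin, shaft, spacer}
9. housing@(-2, 1) [-x clear] — {bearing, bracket, cover, flange, gear, housing, pin, shaft, spacer}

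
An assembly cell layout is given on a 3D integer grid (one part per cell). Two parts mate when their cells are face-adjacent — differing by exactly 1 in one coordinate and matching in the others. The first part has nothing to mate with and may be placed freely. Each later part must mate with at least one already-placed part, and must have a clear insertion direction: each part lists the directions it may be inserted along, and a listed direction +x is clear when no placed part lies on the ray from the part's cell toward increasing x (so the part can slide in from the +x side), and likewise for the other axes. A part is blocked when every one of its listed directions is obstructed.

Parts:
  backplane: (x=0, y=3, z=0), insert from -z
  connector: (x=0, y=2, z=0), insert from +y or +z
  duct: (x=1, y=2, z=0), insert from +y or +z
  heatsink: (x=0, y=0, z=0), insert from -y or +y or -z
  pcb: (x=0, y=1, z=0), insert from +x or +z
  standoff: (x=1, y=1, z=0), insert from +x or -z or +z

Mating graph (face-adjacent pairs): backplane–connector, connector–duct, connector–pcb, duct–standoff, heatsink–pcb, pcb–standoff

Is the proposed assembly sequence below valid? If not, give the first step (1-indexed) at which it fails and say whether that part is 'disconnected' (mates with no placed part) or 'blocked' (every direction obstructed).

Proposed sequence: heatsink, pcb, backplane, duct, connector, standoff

Invalid at step 3 (disconnected)

1. heatsink@(0, 0, 0) [-y clear] — {heatsink}
2. pcb@(0, 1, 0) [+x clear] — {heatsink, pcb}
3. backplane@(0, 3, 0) — no placed neighbour ⇒ disconnected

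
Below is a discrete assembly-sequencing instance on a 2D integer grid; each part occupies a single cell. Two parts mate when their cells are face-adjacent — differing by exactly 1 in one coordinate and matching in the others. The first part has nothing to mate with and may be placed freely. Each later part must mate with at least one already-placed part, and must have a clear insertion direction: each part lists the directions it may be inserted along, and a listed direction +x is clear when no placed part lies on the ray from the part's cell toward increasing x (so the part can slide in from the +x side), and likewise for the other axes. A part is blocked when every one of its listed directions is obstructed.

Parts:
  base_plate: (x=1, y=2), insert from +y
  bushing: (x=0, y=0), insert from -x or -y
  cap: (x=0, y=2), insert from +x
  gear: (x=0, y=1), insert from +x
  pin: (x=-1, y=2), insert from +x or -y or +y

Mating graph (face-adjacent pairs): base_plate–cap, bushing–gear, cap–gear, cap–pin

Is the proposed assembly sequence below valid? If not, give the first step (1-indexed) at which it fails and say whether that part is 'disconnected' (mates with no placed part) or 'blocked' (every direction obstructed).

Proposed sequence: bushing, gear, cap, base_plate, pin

Valid

1. bushing@(0, 0) [-x clear] — {bushing}
2. gear@(0, 1) [+x clear] — {bushing, gear}
3. cap@(0, 2) [+x clear] — {bushing, cap, gear}
4. base_plate@(1, 2) [+y clear] — {base_plate, bushing, cap, gear}
5. pin@(-1, 2) [-y clear] — {base_plate, bushing, cap, gear, pin}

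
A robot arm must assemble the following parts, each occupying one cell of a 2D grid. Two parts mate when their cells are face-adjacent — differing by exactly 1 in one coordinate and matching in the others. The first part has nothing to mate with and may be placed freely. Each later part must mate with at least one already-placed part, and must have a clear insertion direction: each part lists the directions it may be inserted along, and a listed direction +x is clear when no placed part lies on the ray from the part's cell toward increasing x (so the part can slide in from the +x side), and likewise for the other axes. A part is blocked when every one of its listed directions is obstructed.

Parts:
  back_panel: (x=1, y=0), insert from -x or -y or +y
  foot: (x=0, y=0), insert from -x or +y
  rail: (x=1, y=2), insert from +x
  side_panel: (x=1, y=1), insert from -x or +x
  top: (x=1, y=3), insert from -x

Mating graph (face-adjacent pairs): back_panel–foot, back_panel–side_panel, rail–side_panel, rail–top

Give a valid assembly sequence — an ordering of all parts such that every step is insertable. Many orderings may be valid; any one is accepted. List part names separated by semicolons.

1. foot@(0, 0) [-x clear] — {foot}
2. back_panel@(1, 0) [-y clear] — {back_panel, foot}
3. side_panel@(1, 1) [-x clear] — {back_panel, foot, side_panel}
4. rail@(1, 2) [+x clear] — {back_panel, foot, rail, side_panel}
5. top@(1, 3) [-x clear] — {back_panel, foot, rail, side_panel, top}

foot; back_panel; side_panel; rail; top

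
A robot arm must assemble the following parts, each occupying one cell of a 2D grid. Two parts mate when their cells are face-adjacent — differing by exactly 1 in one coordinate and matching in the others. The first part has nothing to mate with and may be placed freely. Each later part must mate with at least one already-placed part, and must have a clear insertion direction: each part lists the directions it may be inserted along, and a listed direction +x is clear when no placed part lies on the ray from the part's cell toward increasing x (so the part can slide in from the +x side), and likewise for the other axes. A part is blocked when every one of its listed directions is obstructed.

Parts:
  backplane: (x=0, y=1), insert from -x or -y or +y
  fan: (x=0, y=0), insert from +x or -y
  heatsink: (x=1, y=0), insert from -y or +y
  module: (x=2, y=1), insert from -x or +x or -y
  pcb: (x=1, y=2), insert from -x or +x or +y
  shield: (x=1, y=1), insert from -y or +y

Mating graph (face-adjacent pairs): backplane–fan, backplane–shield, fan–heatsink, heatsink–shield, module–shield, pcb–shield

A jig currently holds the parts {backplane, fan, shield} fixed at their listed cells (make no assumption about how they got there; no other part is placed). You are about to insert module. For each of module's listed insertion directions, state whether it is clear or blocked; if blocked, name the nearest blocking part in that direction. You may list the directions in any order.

-x: nearest on ray is shield@(1, 1) ⇒ blocked
+x: ray from module(2, 1) has no placed part ⇒ clear
-y: ray from module(2, 1) has no placed part ⇒ clear

+x: clear; -x: blocked by shield; -y: clear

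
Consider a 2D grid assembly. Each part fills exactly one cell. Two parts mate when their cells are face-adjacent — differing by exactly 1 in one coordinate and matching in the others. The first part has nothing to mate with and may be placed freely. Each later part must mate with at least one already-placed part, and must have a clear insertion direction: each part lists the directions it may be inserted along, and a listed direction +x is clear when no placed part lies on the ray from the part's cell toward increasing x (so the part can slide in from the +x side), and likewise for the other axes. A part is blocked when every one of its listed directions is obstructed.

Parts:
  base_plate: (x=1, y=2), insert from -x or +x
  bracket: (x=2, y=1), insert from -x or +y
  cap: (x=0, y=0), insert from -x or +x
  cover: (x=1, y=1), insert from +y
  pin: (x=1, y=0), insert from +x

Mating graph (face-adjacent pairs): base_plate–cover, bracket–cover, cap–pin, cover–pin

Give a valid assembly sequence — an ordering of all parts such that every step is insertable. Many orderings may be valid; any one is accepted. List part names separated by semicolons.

bracket; cover; base_plate; pin; cap

1. bracket@(2, 1) [-x clear] — {bracket}
2. cover@(1, 1) [+y clear] — {bracket, cover}
3. base_plate@(1, 2) [-x clear] — {base_plate, bracket, cover}
4. pin@(1, 0) [+x clear] — {base_plate, bracket, cover, pin}
5. cap@(0, 0) [-x clear] — {base_plate, bracket, cap, cover, pin}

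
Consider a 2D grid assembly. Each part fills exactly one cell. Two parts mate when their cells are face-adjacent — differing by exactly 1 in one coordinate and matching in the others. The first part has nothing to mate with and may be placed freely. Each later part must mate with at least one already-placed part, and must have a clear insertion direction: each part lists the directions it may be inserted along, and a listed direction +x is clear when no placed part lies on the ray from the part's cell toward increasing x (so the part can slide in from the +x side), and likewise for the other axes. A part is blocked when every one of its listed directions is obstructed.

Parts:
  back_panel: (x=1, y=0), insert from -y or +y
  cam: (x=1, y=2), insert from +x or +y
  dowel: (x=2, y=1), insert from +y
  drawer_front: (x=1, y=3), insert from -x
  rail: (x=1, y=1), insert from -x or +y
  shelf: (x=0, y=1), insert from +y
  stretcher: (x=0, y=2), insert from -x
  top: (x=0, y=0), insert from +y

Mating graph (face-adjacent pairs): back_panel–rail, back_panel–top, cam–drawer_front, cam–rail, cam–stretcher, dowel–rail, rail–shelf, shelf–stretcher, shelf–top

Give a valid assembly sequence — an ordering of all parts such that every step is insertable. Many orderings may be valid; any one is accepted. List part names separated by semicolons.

1. drawer_front@(1, 3) [-x clear] — {drawer_front}
2. cam@(1, 2) [+x clear] — {cam, drawer_front}
3. rail@(1, 1) [-x clear] — {cam, drawer_front, rail}
4. back_panel@(1, 0) [-y clear] — {back_panel, cam, drawer_front, rail}
5. top@(0, 0) [+y clear] — {back_panel, cam, drawer_front, rail, top}
6. shelf@(0, 1) [+y clear] — {back_panel, cam, drawer_front, rail, shelf, top}
7. stretcher@(0, 2) [-x clear] — {back_panel, cam, drawer_front, rail, shelf, stretcher, top}
8. dowel@(2, 1) [+y clear] — {back_panel, cam, dowel, drawer_front, rail, shelf, stretcher, top}

drawer_front; cam; rail; back_panel; top; shelf; stretcher; dowel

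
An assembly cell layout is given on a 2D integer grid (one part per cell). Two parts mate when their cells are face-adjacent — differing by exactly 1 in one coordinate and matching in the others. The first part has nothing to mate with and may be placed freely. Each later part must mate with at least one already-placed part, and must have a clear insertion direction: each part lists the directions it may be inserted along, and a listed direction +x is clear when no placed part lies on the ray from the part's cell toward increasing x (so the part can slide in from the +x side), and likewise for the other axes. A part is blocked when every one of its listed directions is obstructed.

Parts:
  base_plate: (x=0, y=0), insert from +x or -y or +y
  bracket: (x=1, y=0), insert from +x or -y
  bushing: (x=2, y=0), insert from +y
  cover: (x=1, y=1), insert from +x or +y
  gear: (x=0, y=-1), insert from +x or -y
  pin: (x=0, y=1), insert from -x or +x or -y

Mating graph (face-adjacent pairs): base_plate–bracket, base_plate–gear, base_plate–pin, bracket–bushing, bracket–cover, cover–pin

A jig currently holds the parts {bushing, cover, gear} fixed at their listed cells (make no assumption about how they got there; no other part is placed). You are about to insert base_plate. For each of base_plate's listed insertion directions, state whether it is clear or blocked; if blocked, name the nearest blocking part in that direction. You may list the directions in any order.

+x: nearest on ray is bushing@(2, 0) ⇒ blocked
-y: nearest on ray is gear@(0, -1) ⇒ blocked
+y: ray from base_plate(0, 0) has no placed part ⇒ clear

+x: blocked by bushing; +y: clear; -y: blocked by gear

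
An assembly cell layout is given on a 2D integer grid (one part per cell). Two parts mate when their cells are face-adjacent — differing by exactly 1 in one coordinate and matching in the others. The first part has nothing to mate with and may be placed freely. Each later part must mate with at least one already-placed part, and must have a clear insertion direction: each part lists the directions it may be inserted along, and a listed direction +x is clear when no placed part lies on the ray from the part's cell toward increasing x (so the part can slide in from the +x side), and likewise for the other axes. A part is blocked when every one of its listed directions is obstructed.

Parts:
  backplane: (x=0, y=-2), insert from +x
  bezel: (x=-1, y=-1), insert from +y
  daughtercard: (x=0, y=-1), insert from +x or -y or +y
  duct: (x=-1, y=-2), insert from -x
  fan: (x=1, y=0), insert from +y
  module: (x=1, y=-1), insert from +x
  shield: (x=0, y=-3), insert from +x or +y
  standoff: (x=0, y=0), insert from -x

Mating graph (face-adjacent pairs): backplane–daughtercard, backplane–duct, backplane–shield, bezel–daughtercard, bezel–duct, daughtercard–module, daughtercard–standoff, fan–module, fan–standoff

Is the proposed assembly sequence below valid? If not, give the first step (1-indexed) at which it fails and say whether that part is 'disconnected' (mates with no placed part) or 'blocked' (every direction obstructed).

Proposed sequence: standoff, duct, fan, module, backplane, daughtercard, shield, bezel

1. standoff@(0, 0) [-x clear] — {standoff}
2. duct@(-1, -2) — no placed neighbour ⇒ disconnected

Invalid at step 2 (disconnected)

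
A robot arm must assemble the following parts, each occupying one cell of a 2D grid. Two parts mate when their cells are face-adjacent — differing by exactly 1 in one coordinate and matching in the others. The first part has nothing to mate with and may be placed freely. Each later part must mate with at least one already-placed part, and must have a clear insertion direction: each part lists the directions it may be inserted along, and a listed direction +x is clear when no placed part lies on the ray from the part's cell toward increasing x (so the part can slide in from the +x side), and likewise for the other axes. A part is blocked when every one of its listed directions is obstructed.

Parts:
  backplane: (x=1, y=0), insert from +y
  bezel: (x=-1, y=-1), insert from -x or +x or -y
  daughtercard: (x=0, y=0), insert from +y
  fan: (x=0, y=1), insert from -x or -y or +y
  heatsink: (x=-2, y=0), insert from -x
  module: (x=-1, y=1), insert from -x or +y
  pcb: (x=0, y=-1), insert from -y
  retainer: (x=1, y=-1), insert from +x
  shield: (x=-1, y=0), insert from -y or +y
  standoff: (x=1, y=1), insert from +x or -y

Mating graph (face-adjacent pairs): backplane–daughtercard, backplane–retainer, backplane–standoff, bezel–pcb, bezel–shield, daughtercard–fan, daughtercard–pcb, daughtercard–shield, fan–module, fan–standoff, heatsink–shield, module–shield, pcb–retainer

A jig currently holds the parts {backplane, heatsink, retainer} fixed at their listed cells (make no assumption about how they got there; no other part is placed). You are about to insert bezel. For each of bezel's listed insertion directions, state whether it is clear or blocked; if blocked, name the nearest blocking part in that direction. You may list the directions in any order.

-x: ray from bezel(-1, -1) has no placed part ⇒ clear
+x: nearest on ray is retainer@(1, -1) ⇒ blocked
-y: ray from bezel(-1, -1) has no placed part ⇒ clear

+x: blocked by retainer; -x: clear; -y: clear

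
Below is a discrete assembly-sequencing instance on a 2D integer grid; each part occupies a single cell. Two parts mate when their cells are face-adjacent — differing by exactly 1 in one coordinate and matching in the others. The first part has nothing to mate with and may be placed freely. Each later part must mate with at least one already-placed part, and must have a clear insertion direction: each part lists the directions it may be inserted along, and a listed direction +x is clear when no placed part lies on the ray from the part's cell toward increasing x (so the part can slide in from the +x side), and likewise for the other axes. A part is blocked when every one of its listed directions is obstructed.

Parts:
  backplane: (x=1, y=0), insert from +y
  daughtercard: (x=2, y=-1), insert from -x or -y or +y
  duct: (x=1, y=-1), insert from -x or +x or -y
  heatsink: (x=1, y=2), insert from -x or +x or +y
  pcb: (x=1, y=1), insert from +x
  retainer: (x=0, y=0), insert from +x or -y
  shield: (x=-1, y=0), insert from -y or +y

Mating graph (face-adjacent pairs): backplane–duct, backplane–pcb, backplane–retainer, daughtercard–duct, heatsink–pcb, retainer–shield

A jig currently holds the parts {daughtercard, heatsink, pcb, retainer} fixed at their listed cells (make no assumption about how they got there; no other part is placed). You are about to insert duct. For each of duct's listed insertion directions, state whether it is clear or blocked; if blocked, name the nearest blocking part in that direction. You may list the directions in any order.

+x: blocked by daughtercard; -x: clear; -y: clear

-x: ray from duct(1, -1) has no placed part ⇒ clear
+x: nearest on ray is daughtercard@(2, -1) ⇒ blocked
-y: ray from duct(1, -1) has no placed part ⇒ clear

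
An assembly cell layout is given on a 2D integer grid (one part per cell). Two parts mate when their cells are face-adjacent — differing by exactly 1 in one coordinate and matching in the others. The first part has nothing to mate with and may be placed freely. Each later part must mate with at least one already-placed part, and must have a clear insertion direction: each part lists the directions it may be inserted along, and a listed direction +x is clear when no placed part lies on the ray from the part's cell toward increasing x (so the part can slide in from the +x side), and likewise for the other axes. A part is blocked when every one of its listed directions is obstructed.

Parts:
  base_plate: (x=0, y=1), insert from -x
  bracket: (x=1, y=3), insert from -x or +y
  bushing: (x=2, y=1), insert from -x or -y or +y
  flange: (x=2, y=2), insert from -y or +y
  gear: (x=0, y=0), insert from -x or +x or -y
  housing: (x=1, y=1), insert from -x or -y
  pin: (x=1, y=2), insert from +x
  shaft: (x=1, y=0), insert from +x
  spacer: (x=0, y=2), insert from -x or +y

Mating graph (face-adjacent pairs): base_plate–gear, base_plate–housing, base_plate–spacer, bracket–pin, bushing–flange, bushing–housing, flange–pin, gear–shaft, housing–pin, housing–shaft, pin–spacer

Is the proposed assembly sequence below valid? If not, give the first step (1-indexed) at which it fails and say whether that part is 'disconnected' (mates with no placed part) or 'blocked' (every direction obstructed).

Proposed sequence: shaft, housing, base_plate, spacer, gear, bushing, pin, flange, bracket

1. shaft@(1, 0) [+x clear] — {shaft}
2. housing@(1, 1) [-x clear] — {housing, shaft}
3. base_plate@(0, 1) [-x clear] — {base_plate, housing, shaft}
4. spacer@(0, 2) [-x clear] — {base_plate, housing, shaft, spacer}
5. gear@(0, 0) [-x clear] — {base_plate, gear, housing, shaft, spacer}
6. bushing@(2, 1) [-y clear] — {base_plate, bushing, gear, housing, shaft, spacer}
7. pin@(1, 2) [+x clear] — {base_plate, bushing, gear, housing, pin, shaft, spacer}
8. flange@(2, 2) [+y clear] — {base_plate, bushing, flange, gear, housing, pin, shaft, spacer}
9. bracket@(1, 3) [-x clear] — {base_plate, bracket, bushing, flange, gear, housing, pin, shaft, spacer}

Valid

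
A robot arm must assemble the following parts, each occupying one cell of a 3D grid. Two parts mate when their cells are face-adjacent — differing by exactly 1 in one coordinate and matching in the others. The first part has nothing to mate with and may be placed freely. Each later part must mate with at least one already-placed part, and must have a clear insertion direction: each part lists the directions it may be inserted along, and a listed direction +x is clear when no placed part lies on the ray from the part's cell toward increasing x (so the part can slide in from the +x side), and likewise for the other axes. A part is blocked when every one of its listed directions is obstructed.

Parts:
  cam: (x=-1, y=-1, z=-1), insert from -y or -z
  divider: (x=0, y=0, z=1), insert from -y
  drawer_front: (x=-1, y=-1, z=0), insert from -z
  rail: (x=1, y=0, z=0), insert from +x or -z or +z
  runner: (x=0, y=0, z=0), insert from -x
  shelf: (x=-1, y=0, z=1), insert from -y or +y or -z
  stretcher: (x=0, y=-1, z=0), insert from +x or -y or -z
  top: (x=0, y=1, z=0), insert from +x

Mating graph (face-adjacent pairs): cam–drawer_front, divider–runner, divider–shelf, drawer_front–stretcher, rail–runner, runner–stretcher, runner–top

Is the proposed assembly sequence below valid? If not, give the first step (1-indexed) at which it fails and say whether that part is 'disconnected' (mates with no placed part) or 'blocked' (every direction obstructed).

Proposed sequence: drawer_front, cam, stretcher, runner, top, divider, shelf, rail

1. drawer_front@(-1, -1, 0) [-z clear] — {drawer_front}
2. cam@(-1, -1, -1) [-y clear] — {cam, drawer_front}
3. stretcher@(0, -1, 0) [+x clear] — {cam, drawer_front, stretcher}
4. runner@(0, 0, 0) [-x clear] — {cam, drawer_front, runner, stretcher}
5. top@(0, 1, 0) [+x clear] — {cam, drawer_front, runner, stretcher, top}
6. divider@(0, 0, 1) [-y clear] — {cam, divider, drawer_front, runner, stretcher, top}
7. shelf@(-1, 0, 1) [-y clear] — {cam, divider, drawer_front, runner, shelf, stretcher, top}
8. rail@(1, 0, 0) [+x clear] — {cam, divider, drawer_front, rail, runner, shelf, stretcher, top}

Valid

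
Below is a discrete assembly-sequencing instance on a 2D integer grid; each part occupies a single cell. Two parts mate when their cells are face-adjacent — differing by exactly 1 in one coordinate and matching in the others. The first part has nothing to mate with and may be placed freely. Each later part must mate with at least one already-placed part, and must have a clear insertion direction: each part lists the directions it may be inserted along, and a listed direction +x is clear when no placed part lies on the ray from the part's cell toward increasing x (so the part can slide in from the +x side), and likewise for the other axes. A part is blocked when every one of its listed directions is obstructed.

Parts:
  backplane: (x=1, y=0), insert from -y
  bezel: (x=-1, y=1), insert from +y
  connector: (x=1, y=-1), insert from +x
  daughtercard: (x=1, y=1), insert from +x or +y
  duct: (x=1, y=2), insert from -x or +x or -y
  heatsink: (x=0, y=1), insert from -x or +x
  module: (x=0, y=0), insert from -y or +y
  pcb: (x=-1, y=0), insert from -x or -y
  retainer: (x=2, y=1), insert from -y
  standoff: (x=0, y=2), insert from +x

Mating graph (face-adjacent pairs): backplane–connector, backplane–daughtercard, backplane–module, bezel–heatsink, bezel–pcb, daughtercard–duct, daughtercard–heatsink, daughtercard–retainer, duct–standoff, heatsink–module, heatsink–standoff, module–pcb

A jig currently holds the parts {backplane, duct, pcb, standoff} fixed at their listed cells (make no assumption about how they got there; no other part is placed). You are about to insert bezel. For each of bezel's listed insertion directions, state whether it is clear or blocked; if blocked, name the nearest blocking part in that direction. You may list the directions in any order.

+y: clear

+y: ray from bezel(-1, 1) has no placed part ⇒ clear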